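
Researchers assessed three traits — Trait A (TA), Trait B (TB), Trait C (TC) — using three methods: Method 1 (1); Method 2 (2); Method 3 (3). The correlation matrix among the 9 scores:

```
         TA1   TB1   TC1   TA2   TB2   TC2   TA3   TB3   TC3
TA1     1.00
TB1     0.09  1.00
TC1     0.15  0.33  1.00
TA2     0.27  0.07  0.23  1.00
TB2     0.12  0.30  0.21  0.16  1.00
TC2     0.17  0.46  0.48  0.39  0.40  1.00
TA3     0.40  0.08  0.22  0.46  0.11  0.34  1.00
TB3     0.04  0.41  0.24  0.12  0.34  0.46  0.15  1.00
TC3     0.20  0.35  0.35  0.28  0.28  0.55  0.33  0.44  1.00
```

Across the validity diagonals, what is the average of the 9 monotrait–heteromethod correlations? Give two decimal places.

Convergent values: 0.27, 0.40, 0.46, 0.30, 0.41, 0.34, 0.48, 0.35, 0.55; mean = 3.56/9 = 0.40.

0.40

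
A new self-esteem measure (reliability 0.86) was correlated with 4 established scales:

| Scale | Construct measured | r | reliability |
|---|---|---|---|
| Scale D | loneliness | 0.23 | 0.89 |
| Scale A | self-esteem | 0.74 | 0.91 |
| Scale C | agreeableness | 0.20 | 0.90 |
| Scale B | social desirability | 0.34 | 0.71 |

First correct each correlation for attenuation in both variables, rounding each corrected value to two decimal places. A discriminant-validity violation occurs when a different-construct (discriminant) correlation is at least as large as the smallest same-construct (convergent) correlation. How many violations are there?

Disattenuated r (r / √(r_scale · r_new)):
  Scale D (disc): 0.23 / √(0.89·0.86) = 0.26
  Scale A (conv): 0.74 / √(0.91·0.86) = 0.84
  Scale C (disc): 0.20 / √(0.90·0.86) = 0.23
  Scale B (disc): 0.34 / √(0.71·0.86) = 0.44
Smallest convergent = 0.84. Discriminant values: 0.26, 0.23, 0.44; count ≥ 0.84 → 0.

0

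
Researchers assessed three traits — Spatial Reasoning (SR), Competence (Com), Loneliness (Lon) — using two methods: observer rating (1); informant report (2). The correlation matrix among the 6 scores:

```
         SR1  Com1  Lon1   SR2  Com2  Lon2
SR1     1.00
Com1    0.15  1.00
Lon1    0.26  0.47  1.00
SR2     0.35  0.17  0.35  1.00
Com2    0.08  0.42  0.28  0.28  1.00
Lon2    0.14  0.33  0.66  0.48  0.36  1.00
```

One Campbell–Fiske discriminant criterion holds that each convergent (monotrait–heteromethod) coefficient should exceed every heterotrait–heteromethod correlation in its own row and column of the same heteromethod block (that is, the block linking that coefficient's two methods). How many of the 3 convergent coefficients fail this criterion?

Each convergent coefficient versus the relevant comparison correlations:
SR (methods 1·2): 0.35 vs {0.08, 0.17, 0.14, 0.35} → fail.
Com (methods 1·2): 0.42 vs {0.17, 0.08, 0.33, 0.28} → pass.
Lon (methods 1·2): 0.66 vs {0.35, 0.14, 0.28, 0.33} → pass.
1 of 3 fail.

1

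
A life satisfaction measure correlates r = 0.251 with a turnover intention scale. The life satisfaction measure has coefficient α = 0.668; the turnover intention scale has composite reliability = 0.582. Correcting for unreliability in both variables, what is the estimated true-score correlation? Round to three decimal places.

r_true = r_obs / √(r_xx · r_yy) = 0.251 / √(0.668 × 0.582) = 0.251 / √0.388776 = 0.251 / 0.6235 ≈ 0.403.

0.403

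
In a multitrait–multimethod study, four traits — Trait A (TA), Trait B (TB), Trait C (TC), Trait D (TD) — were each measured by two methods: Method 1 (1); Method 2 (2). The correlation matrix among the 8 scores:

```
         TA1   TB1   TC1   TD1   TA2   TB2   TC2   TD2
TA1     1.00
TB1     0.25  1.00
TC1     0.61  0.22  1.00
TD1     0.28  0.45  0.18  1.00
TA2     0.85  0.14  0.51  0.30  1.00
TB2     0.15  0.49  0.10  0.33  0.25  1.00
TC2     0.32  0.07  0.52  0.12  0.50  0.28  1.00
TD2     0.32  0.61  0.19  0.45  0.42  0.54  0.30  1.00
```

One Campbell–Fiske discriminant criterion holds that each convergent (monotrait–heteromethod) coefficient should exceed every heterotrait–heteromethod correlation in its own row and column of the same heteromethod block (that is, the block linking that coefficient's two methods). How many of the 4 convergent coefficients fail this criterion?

Convergent coefficients and their comparison sets:
TA (methods 1·2): 0.85 vs {0.15, 0.14, 0.32, 0.51, 0.32, 0.30} → pass.
TB (methods 1·2): 0.49 vs {0.14, 0.15, 0.07, 0.10, 0.61, 0.33} → fail.
TC (methods 1·2): 0.52 vs {0.51, 0.32, 0.10, 0.07, 0.19, 0.12} → pass.
TD (methods 1·2): 0.45 vs {0.30, 0.32, 0.33, 0.61, 0.12, 0.19} → fail.
2 of 4 fail.

2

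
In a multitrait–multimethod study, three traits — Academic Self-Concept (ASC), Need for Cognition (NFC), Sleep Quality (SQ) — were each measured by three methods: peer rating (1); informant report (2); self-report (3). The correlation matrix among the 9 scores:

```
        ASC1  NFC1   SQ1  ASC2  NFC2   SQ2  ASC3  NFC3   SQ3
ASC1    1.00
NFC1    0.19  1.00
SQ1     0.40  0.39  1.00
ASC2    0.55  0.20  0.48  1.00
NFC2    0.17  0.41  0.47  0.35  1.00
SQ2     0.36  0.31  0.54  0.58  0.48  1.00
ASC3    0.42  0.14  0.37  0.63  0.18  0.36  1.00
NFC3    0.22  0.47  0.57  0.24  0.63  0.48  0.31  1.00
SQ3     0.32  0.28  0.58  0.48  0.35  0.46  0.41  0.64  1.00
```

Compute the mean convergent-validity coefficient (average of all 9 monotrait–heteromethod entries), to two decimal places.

Convergent values: 0.55, 0.42, 0.63, 0.41, 0.47, 0.63, 0.54, 0.58, 0.46; mean = 4.69/9 = 0.52.

0.52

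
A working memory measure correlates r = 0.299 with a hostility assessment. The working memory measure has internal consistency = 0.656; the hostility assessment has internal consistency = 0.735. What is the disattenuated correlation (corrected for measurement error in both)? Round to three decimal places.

0.431

r_true = r_obs / √(r_xx · r_yy) = 0.299 / √(0.656 × 0.735) = 0.299 / √0.482160 = 0.299 / 0.6944 ≈ 0.431.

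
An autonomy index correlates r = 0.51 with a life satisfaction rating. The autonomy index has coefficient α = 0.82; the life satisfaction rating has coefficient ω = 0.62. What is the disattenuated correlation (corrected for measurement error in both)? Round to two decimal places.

0.72

r_true = r_obs / √(r_xx · r_yy) = 0.51 / √(0.82 × 0.62) = 0.51 / √0.5084 = 0.51 / 0.7130 ≈ 0.72.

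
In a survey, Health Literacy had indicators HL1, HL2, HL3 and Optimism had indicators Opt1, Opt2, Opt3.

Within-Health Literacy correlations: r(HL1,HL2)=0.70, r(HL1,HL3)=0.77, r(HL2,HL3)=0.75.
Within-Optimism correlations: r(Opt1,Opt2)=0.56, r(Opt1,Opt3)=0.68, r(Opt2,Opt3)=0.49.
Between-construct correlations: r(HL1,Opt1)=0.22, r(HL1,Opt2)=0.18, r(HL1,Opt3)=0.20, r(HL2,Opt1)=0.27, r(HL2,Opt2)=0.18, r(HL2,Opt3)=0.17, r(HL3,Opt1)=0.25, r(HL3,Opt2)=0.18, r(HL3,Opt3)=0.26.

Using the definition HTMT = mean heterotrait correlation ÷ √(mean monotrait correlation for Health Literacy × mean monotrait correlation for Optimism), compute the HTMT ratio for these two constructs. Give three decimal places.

Mean heterotrait r = 1.91/9 = 0.2122.
Mean within-HL = 2.22/3 = 0.7400; mean within-Opt = 1.73/3 = 0.5767.
Geometric mean = √(0.7400 × 0.5767) = 0.6533.
HTMT = 0.2122 / 0.6533 = 0.325.

0.325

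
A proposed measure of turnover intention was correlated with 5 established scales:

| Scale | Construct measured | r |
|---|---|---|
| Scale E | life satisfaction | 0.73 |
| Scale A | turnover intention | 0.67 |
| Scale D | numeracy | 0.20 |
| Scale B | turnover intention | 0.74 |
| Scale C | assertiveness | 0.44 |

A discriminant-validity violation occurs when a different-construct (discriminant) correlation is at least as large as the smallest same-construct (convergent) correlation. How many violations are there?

Convergent (same construct = turnover intention): Scale A, Scale B.
Smallest convergent = 0.67. Discriminant values: 0.73, 0.20, 0.44; count ≥ 0.67 → 1.

1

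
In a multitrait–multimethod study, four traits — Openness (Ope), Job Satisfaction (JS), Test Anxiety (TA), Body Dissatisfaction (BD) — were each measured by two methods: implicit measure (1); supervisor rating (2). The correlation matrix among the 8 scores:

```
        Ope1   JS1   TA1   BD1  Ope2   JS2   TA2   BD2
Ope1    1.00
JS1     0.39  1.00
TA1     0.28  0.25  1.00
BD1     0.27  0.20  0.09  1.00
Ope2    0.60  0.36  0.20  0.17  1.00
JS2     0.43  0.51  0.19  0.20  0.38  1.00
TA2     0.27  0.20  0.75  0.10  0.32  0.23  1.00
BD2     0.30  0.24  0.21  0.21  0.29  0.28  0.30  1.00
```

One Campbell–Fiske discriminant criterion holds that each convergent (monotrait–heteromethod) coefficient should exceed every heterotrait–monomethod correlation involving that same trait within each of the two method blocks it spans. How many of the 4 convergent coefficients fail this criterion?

1

Each convergent coefficient versus the relevant comparison correlations:
Ope (methods 1·2): 0.60 vs {0.39, 0.38, 0.28, 0.32, 0.27, 0.29} → pass.
JS (methods 1·2): 0.51 vs {0.39, 0.38, 0.25, 0.23, 0.20, 0.28} → pass.
TA (methods 1·2): 0.75 vs {0.28, 0.32, 0.25, 0.23, 0.09, 0.30} → pass.
BD (methods 1·2): 0.21 vs {0.27, 0.29, 0.20, 0.28, 0.09, 0.30} → fail.
1 of 4 fail.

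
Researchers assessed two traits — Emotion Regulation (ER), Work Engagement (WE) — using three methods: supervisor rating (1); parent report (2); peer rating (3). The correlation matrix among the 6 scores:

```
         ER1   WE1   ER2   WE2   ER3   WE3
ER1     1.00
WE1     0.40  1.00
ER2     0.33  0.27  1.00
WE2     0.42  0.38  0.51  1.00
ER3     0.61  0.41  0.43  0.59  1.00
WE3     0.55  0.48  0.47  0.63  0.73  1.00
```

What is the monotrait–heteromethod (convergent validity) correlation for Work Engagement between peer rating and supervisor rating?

Same trait (WE), different methods: r(WE3, WE1) = 0.48.

0.48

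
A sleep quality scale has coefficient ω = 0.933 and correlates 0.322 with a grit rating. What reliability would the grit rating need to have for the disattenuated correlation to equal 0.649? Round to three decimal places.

0.264

r_true = r_obs / √(r_xx · r_yy) ⇒ 0.649 = 0.322 / √(0.933 · r_yy).
√(0.933 · r_yy) = 0.322 / 0.649 = 0.4961; 0.933 · r_yy = 0.2461; r_yy = 0.2461 / 0.933 ≈ 0.264.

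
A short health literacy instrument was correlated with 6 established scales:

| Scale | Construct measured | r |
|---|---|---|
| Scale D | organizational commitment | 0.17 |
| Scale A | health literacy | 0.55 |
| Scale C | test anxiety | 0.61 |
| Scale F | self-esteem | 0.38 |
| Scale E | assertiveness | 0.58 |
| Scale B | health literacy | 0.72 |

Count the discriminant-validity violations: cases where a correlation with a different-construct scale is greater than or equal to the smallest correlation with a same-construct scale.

2

Convergent (same construct = health literacy): Scale A, Scale B.
Smallest convergent = 0.55. Discriminant values: 0.17, 0.61, 0.38, 0.58; count ≥ 0.55 → 2.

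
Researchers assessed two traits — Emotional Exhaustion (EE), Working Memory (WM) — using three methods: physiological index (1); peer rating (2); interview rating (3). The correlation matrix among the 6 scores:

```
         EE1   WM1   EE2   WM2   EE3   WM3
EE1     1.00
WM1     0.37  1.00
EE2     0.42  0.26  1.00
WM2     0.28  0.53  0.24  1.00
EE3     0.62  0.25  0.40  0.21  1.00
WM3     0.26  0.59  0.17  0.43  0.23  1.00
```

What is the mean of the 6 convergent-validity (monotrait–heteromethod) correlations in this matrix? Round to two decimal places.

0.50

Convergent values: 0.42, 0.62, 0.40, 0.53, 0.59, 0.43; mean = 2.99/6 = 0.50.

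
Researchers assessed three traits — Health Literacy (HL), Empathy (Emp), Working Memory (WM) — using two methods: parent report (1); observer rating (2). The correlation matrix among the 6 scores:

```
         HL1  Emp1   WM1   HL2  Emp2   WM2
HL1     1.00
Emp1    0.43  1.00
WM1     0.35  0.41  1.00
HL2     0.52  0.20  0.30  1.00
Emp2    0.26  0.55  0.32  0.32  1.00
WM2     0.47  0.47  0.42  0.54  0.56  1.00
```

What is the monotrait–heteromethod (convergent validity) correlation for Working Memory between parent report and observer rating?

0.42

Same trait (WM), different methods: r(WM1, WM2) = 0.42.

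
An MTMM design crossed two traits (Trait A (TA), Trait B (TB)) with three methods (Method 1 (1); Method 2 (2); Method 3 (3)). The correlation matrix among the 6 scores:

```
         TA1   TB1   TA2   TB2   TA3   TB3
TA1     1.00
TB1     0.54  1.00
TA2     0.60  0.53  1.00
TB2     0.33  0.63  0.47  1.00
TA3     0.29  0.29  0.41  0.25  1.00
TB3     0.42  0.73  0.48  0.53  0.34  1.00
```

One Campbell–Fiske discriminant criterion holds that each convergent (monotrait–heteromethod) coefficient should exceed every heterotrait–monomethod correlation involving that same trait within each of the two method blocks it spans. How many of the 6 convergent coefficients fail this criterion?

Each convergent coefficient versus the relevant comparison correlations:
TA (methods 1·2): 0.60 vs {0.54, 0.47} → pass.
TA (methods 1·3): 0.29 vs {0.54, 0.34} → fail.
TA (methods 2·3): 0.41 vs {0.47, 0.34} → fail.
TB (methods 1·2): 0.63 vs {0.54, 0.47} → pass.
TB (methods 1·3): 0.73 vs {0.54, 0.34} → pass.
TB (methods 2·3): 0.53 vs {0.47, 0.34} → pass.
2 of 6 fail.

2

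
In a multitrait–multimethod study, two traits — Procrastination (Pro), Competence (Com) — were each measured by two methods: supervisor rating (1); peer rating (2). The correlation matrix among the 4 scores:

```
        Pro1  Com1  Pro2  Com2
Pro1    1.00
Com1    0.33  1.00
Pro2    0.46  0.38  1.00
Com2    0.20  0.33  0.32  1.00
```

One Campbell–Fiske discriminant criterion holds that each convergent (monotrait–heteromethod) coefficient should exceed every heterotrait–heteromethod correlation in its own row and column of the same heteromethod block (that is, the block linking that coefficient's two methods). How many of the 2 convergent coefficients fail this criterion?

1

Each convergent coefficient versus the relevant comparison correlations:
Pro (methods 1·2): 0.46 vs {0.20, 0.38} → pass.
Com (methods 1·2): 0.33 vs {0.38, 0.20} → fail.
1 of 2 fail.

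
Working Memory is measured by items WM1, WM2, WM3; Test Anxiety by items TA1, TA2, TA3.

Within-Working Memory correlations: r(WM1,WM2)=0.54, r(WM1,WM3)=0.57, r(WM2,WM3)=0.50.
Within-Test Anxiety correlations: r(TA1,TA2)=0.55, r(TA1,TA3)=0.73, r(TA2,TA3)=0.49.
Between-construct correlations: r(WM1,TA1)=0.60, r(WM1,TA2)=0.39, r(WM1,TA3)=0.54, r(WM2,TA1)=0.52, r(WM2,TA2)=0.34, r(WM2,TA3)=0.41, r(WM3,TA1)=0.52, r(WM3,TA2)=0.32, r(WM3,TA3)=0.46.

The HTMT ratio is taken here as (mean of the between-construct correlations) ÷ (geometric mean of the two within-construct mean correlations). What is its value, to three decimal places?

0.810

Mean between = 4.10/9 = 0.4556.
Mean within-WM = 1.61/3 = 0.5367; mean within-TA = 1.77/3 = 0.5900.
Geometric mean = √(0.5367 × 0.5900) = 0.5627.
HTMT = 0.4556 / 0.5627 = 0.810.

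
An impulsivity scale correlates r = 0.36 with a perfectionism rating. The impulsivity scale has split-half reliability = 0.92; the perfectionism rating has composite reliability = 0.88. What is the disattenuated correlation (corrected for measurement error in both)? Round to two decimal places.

0.40

r_true = r_obs / √(r_xx · r_yy) = 0.36 / √(0.92 × 0.88) = 0.36 / √0.8096 = 0.36 / 0.8998 ≈ 0.40.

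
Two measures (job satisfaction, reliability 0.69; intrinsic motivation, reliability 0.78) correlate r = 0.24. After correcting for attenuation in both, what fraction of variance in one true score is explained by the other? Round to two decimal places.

Disattenuated r = 0.24 / √(0.69 × 0.78) = 0.24 / 0.7336 = 0.3272.
Shared true-score variance = 0.3272² = 0.1071 ≈ 0.11.

0.11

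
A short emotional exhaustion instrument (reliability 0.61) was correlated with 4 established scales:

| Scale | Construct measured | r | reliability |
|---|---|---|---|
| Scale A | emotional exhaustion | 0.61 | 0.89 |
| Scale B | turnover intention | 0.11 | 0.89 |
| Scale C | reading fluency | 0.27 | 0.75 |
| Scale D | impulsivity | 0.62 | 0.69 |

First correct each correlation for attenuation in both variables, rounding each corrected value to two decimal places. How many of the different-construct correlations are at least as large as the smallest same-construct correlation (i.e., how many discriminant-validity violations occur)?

1

Disattenuated r (r / √(r_scale · r_new)):
  Scale A (conv): 0.61 / √(0.89·0.61) = 0.83
  Scale B (disc): 0.11 / √(0.89·0.61) = 0.15
  Scale C (disc): 0.27 / √(0.75·0.61) = 0.40
  Scale D (disc): 0.62 / √(0.69·0.61) = 0.96
Smallest convergent = 0.83. Discriminant values: 0.15, 0.40, 0.96; count ≥ 0.83 → 1.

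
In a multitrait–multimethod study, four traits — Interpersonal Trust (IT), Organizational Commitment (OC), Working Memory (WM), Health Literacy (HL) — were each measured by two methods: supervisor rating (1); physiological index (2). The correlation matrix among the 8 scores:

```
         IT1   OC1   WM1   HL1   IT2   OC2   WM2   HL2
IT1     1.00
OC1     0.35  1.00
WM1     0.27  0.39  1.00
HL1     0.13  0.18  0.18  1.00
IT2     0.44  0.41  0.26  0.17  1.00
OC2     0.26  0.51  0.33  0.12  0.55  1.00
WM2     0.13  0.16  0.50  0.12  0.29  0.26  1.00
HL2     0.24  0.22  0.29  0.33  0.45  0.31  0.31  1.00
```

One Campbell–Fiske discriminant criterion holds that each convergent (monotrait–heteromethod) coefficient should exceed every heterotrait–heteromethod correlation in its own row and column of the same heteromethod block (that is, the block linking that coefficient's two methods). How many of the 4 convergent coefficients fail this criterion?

Checking each validity diagonal entry against its comparison values:
IT (methods 1·2): 0.44 vs {0.26, 0.41, 0.13, 0.26, 0.24, 0.17} → pass.
OC (methods 1·2): 0.51 vs {0.41, 0.26, 0.16, 0.33, 0.22, 0.12} → pass.
WM (methods 1·2): 0.50 vs {0.26, 0.13, 0.33, 0.16, 0.29, 0.12} → pass.
HL (methods 1·2): 0.33 vs {0.17, 0.24, 0.12, 0.22, 0.12, 0.29} → pass.
0 of 4 fail.

0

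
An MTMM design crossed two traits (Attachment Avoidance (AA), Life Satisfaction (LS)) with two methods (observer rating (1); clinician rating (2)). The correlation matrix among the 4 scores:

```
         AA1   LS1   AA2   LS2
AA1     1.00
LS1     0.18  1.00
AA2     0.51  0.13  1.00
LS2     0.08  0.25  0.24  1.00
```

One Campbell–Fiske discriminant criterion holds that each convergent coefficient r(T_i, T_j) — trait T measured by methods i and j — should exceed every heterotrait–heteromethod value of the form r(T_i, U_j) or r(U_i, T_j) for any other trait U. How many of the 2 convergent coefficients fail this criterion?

0

Each convergent coefficient versus the relevant comparison correlations:
AA (methods 1·2): 0.51 vs {0.08, 0.13} → pass.
LS (methods 1·2): 0.25 vs {0.13, 0.08} → pass.
0 of 2 fail.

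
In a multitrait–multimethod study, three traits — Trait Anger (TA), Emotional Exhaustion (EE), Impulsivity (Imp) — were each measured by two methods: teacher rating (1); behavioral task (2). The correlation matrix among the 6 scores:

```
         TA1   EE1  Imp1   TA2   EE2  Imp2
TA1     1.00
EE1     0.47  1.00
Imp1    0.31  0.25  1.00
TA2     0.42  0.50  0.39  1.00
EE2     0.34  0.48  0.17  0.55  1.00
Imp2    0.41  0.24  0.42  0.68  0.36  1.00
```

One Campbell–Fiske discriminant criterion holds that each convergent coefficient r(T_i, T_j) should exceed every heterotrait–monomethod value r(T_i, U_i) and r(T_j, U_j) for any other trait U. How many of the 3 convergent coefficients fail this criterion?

3

Convergent coefficients and their comparison sets:
TA (methods 1·2): 0.42 vs {0.47, 0.55, 0.31, 0.68} → fail.
EE (methods 1·2): 0.48 vs {0.47, 0.55, 0.25, 0.36} → fail.
Imp (methods 1·2): 0.42 vs {0.31, 0.68, 0.25, 0.36} → fail.
3 of 3 fail.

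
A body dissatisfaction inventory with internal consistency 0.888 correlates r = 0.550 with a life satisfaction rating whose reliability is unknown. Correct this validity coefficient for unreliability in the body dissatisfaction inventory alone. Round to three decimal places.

0.584

Single correction: r_c = r_obs / √r_xx = 0.550 / √0.888 = 0.550 / 0.9423 ≈ 0.584.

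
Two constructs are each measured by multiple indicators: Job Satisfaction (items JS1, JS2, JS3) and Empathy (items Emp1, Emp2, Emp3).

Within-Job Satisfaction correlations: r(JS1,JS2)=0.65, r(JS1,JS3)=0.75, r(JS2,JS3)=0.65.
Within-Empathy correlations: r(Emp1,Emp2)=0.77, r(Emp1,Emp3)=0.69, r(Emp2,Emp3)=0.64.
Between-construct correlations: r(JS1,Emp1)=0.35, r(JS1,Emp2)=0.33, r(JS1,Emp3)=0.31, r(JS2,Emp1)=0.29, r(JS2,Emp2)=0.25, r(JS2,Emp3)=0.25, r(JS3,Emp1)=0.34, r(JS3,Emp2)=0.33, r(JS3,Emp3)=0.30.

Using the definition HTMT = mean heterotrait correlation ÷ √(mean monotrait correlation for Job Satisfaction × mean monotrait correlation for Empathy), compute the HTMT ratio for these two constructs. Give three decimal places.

Mean heterotrait r = 2.75/9 = 0.3056.
Mean within-JS = 2.05/3 = 0.6833; mean within-Emp = 2.10/3 = 0.7000.
Geometric mean = √(0.6833 × 0.7000) = 0.6916.
HTMT = 0.3056 / 0.6916 = 0.442.

0.442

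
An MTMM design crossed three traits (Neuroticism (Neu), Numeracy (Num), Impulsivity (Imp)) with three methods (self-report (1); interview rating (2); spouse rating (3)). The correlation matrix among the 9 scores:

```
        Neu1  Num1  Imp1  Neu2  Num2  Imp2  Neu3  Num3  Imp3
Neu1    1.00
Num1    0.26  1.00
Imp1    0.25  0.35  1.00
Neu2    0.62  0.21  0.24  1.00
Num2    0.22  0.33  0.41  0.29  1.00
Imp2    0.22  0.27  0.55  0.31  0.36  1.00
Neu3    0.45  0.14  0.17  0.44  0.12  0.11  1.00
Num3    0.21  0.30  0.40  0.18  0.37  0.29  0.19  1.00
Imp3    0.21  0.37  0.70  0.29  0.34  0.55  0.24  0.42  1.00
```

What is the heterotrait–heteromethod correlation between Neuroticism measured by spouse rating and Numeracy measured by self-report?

Different traits and methods: r(Neu3, Num1) = 0.14.

0.14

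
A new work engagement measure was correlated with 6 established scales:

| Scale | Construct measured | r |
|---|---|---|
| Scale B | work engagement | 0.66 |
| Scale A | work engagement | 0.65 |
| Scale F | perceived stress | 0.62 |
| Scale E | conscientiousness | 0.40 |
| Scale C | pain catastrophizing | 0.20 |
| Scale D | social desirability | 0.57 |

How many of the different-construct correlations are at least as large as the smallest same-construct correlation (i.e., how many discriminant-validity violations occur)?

Convergent (same construct = work engagement): Scale B, Scale A.
Smallest convergent = 0.65. Discriminant values: 0.62, 0.40, 0.20, 0.57; count ≥ 0.65 → 0.

0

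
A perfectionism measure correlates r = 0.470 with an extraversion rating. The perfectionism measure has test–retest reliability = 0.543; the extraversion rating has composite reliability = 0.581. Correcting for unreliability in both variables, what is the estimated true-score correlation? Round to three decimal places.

0.837

r_true = r_obs / √(r_xx · r_yy) = 0.470 / √(0.543 × 0.581) = 0.470 / √0.315483 = 0.470 / 0.5617 ≈ 0.837.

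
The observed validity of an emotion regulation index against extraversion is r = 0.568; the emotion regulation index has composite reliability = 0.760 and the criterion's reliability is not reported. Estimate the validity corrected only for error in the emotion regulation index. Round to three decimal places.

Single correction: r_c = r_obs / √r_xx = 0.568 / √0.760 = 0.568 / 0.8718 ≈ 0.652.

0.652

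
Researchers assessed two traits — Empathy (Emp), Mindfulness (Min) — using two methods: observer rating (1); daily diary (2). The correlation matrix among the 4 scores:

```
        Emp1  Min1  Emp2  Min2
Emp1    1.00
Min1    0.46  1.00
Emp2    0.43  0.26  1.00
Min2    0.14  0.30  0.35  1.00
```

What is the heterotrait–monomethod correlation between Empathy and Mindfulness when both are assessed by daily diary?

0.35

Different traits, same method: r(Emp2, Min2) = 0.35.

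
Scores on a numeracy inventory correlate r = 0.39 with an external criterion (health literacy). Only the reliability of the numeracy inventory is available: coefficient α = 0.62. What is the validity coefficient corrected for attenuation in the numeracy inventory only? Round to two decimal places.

0.50

Single correction: r_c = r_obs / √r_xx = 0.39 / √0.62 = 0.39 / 0.7874 ≈ 0.50.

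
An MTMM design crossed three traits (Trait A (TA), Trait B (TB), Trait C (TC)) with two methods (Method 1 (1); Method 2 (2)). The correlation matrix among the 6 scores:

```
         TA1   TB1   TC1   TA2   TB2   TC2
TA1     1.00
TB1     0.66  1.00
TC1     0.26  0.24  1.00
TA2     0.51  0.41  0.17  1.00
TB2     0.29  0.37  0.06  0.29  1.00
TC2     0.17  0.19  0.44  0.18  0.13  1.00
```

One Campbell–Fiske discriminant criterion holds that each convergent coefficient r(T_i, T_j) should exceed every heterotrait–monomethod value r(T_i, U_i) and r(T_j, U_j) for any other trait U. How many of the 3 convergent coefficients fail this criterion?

2

Checking each validity diagonal entry against its comparison values:
TA (methods 1·2): 0.51 vs {0.66, 0.29, 0.26, 0.18} → fail.
TB (methods 1·2): 0.37 vs {0.66, 0.29, 0.24, 0.13} → fail.
TC (methods 1·2): 0.44 vs {0.26, 0.18, 0.24, 0.13} → pass.
2 of 3 fail.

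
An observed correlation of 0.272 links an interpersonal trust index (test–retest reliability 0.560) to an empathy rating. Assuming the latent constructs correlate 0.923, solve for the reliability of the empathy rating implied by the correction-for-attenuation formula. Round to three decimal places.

0.155

r_true = r_obs / √(r_xx · r_yy) ⇒ 0.923 = 0.272 / √(0.560 · r_yy).
√(0.560 · r_yy) = 0.272 / 0.923 = 0.2947; 0.560 · r_yy = 0.0868; r_yy = 0.0868 / 0.560 ≈ 0.155.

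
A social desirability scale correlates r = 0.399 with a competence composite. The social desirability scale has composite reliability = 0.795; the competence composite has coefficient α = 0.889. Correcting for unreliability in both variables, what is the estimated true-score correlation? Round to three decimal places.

0.475

r_true = r_obs / √(r_xx · r_yy) = 0.399 / √(0.795 × 0.889) = 0.399 / √0.706755 = 0.399 / 0.8407 ≈ 0.475.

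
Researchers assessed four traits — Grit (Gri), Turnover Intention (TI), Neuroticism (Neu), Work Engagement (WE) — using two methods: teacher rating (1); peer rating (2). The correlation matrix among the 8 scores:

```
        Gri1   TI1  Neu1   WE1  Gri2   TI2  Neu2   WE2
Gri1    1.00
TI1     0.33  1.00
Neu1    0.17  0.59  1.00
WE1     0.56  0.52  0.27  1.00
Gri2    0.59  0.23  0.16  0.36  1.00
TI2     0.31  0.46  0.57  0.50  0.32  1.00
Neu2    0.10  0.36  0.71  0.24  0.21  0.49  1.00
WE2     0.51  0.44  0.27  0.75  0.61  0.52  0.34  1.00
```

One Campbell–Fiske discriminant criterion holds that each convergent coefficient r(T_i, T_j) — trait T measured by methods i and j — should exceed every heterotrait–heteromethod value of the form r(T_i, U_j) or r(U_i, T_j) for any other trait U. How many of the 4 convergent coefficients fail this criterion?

1

Each convergent coefficient versus the relevant comparison correlations:
Gri (methods 1·2): 0.59 vs {0.31, 0.23, 0.10, 0.16, 0.51, 0.36} → pass.
TI (methods 1·2): 0.46 vs {0.23, 0.31, 0.36, 0.57, 0.44, 0.50} → fail.
Neu (methods 1·2): 0.71 vs {0.16, 0.10, 0.57, 0.36, 0.27, 0.24} → pass.
WE (methods 1·2): 0.75 vs {0.36, 0.51, 0.50, 0.44, 0.24, 0.27} → pass.
1 of 4 fail.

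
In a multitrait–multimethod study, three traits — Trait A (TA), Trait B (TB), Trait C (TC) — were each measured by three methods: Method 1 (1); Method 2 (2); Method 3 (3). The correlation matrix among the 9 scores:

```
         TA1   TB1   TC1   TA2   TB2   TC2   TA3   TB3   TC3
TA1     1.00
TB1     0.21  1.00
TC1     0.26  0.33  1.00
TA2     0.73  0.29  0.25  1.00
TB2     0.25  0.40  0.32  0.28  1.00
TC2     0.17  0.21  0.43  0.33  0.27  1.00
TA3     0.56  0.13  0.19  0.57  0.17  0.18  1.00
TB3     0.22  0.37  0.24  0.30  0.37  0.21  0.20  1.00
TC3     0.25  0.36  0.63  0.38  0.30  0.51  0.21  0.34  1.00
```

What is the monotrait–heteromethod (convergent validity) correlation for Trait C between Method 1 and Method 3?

Same trait (TC), different methods: r(TC1, TC3) = 0.63.

0.63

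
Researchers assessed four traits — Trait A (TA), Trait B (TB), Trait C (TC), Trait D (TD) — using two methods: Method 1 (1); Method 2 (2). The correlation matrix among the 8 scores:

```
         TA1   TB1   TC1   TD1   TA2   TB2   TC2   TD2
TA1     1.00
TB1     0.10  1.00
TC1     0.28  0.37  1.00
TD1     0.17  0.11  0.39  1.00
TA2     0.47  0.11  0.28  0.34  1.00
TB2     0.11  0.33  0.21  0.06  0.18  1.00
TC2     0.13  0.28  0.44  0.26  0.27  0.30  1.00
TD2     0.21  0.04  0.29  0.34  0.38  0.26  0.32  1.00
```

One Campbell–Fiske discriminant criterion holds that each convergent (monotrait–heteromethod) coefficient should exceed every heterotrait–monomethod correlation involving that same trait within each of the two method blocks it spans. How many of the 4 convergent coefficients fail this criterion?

2

Convergent coefficients and their comparison sets:
TA (methods 1·2): 0.47 vs {0.10, 0.18, 0.28, 0.27, 0.17, 0.38} → pass.
TB (methods 1·2): 0.33 vs {0.10, 0.18, 0.37, 0.30, 0.11, 0.26} → fail.
TC (methods 1·2): 0.44 vs {0.28, 0.27, 0.37, 0.30, 0.39, 0.32} → pass.
TD (methods 1·2): 0.34 vs {0.17, 0.38, 0.11, 0.26, 0.39, 0.32} → fail.
2 of 4 fail.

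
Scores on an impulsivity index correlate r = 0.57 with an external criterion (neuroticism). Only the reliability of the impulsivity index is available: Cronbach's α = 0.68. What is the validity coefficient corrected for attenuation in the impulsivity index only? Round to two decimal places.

0.69

Single correction: r_c = r_obs / √r_xx = 0.57 / √0.68 = 0.57 / 0.8246 ≈ 0.69.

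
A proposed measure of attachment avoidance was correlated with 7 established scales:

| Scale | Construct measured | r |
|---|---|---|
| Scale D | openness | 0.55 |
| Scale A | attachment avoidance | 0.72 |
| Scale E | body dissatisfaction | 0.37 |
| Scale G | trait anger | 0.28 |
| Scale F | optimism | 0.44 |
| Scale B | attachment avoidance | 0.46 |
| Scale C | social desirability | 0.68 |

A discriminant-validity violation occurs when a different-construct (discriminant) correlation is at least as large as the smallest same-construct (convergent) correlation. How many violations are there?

Convergent (same construct = attachment avoidance): Scale A, Scale B.
Smallest convergent = 0.46. Discriminant values: 0.55, 0.37, 0.28, 0.44, 0.68; count ≥ 0.46 → 2.

2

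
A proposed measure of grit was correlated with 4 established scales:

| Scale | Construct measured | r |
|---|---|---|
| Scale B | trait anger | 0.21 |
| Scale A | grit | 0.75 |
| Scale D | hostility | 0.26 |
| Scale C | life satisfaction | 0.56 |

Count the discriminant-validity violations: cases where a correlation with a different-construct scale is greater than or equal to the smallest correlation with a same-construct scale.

Convergent (same construct = grit): Scale A.
Smallest convergent = 0.75. Discriminant values: 0.21, 0.26, 0.56; count ≥ 0.75 → 0.

0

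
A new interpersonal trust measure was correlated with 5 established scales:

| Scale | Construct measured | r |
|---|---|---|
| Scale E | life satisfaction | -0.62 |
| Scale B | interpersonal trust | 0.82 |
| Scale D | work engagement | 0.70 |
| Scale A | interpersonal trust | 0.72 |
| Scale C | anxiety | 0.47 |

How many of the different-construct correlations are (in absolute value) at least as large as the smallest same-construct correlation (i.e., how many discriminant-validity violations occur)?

0

Convergent (same construct = interpersonal trust): Scale B, Scale A.
Smallest convergent = 0.72. Discriminant |r|: 0.62, 0.70, 0.47; count ≥ 0.72 → 0.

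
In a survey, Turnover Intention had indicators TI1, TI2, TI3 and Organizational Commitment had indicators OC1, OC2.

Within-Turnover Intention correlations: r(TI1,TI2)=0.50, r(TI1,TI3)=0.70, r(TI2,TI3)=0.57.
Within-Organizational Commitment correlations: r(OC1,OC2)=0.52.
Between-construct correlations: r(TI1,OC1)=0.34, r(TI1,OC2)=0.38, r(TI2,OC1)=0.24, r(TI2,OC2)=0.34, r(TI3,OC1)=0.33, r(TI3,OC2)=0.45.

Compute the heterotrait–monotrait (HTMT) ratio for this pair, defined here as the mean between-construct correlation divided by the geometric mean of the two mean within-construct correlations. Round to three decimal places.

Mean between = 2.08/6 = 0.3467.
Mean within-TI = 1.77/3 = 0.5900; mean within-OC = 0.52/1 = 0.5200.
Geometric mean = √(0.5900 × 0.5200) = 0.5539.
HTMT = 0.3467 / 0.5539 = 0.626.

0.626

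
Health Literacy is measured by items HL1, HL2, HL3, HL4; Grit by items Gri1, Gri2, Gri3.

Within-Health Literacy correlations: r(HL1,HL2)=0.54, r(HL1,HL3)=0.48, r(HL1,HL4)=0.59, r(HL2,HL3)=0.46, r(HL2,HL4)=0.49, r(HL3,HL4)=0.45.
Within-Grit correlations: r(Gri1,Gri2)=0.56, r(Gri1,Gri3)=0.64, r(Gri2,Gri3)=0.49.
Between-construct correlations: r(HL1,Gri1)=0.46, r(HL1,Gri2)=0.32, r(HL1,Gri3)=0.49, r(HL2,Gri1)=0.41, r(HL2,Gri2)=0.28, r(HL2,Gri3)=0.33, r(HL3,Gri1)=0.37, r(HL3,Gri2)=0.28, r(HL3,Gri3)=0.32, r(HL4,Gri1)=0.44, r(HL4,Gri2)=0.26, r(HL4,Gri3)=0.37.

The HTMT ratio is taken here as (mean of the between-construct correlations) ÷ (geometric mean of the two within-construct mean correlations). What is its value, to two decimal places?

0.68

Mean heterotrait r = 4.33/12 = 0.3608.
Mean within-HL = 3.01/6 = 0.5017; mean within-Gri = 1.69/3 = 0.5633.
Geometric mean = √(0.5017 × 0.5633) = 0.5316.
HTMT = 0.3608 / 0.5316 = 0.68.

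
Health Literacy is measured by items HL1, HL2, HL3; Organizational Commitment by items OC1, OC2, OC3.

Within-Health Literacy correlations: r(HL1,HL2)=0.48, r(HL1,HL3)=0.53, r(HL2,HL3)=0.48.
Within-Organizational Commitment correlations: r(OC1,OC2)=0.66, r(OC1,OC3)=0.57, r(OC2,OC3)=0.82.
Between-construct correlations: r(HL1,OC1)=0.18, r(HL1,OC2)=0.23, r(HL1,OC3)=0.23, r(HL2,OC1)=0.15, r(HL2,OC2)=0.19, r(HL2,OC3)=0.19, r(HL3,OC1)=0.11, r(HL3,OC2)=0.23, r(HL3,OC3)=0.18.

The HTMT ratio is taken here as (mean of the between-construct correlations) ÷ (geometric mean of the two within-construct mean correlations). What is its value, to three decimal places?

0.322

Between-construct mean = 1.69/9 = 0.1878.
Mean within-HL = 1.49/3 = 0.4967; mean within-OC = 2.05/3 = 0.6833.
Geometric mean = √(0.4967 × 0.6833) = 0.5826.
HTMT = 0.1878 / 0.5826 = 0.322.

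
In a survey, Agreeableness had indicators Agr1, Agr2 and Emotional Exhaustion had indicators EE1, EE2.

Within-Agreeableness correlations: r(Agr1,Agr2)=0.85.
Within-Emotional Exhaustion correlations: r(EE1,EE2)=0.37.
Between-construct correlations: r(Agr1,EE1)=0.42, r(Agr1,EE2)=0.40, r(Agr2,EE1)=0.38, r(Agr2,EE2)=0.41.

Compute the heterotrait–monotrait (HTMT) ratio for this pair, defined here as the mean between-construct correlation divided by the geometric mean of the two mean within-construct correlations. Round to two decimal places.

0.72

Between-construct mean = 1.61/4 = 0.4025.
Mean within-Agr = 0.85/1 = 0.8500; mean within-EE = 0.37/1 = 0.3700.
Geometric mean = √(0.8500 × 0.3700) = 0.5608.
HTMT = 0.4025 / 0.5608 = 0.72.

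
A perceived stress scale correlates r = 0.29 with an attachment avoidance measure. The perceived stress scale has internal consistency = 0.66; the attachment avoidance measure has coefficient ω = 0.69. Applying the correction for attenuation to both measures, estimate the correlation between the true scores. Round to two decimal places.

0.43

r_true = r_obs / √(r_xx · r_yy) = 0.29 / √(0.66 × 0.69) = 0.29 / √0.4554 = 0.29 / 0.6748 ≈ 0.43.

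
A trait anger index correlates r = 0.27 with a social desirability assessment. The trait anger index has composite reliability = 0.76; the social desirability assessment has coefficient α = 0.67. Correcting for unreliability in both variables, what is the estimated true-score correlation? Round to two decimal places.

r_true = r_obs / √(r_xx · r_yy) = 0.27 / √(0.76 × 0.67) = 0.27 / √0.5092 = 0.27 / 0.7136 ≈ 0.38.

0.38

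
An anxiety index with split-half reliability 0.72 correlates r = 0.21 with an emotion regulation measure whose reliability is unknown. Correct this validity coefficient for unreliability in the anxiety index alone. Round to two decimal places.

0.25

Single correction: r_c = r_obs / √r_xx = 0.21 / √0.72 = 0.21 / 0.8485 ≈ 0.25.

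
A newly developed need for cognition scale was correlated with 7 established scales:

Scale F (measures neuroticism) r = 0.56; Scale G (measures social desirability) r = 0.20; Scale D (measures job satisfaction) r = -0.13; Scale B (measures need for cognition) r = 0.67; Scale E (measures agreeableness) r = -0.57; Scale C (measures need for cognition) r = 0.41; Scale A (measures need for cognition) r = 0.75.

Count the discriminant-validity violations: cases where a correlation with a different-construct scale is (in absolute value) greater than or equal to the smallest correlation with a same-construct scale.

Convergent (same construct = need for cognition): Scale B, Scale C, Scale A.
Smallest convergent = 0.41. Discriminant |r|: 0.56, 0.20, 0.13, 0.57; count ≥ 0.41 → 2.

2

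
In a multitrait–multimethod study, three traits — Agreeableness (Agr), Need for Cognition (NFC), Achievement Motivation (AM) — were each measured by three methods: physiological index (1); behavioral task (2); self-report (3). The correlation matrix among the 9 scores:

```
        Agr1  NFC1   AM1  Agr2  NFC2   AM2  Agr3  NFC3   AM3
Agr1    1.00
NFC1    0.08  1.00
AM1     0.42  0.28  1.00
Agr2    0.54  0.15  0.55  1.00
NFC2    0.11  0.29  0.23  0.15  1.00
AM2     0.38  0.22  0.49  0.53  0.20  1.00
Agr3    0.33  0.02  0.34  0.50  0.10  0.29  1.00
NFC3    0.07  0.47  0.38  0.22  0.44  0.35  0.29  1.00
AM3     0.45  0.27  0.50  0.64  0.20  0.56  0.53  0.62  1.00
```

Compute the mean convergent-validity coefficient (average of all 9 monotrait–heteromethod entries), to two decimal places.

Convergent values: 0.54, 0.33, 0.50, 0.29, 0.47, 0.44, 0.49, 0.50, 0.56; mean = 4.12/9 = 0.46.

0.46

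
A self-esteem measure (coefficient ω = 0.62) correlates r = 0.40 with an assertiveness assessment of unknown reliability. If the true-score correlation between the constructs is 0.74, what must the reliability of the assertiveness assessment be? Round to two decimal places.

r_true = r_obs / √(r_xx · r_yy) ⇒ 0.74 = 0.40 / √(0.62 · r_yy).
√(0.62 · r_yy) = 0.40 / 0.74 = 0.5405; 0.62 · r_yy = 0.2921; r_yy = 0.2921 / 0.62 ≈ 0.47.

0.47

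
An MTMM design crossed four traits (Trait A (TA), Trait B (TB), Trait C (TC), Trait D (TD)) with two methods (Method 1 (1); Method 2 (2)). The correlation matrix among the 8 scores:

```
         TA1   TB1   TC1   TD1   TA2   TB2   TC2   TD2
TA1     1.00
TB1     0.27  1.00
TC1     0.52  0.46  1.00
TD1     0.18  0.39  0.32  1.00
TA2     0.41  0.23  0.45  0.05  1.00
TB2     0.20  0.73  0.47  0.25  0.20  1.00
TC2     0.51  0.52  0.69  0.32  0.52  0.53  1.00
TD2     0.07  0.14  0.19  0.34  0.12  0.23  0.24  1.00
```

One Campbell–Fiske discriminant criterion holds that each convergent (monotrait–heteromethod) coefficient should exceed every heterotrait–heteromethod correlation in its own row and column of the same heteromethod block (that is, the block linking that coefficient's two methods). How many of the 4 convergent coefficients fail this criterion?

1

Convergent coefficients and their comparison sets:
TA (methods 1·2): 0.41 vs {0.20, 0.23, 0.51, 0.45, 0.07, 0.05} → fail.
TB (methods 1·2): 0.73 vs {0.23, 0.20, 0.52, 0.47, 0.14, 0.25} → pass.
TC (methods 1·2): 0.69 vs {0.45, 0.51, 0.47, 0.52, 0.19, 0.32} → pass.
TD (methods 1·2): 0.34 vs {0.05, 0.07, 0.25, 0.14, 0.32, 0.19} → pass.
1 of 4 fail.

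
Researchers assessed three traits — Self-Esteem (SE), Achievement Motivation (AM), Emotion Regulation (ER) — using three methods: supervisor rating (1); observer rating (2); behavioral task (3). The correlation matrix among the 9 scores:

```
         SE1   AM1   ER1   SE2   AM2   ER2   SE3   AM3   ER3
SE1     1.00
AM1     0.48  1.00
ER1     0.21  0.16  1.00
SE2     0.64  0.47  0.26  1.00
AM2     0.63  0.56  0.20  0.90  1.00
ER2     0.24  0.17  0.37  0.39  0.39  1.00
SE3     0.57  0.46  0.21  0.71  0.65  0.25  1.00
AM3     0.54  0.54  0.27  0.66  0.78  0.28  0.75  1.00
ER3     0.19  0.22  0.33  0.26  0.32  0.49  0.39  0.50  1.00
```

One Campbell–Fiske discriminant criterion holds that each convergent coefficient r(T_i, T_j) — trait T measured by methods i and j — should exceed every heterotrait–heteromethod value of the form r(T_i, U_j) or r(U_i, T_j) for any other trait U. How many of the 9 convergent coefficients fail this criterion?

Convergent coefficients and their comparison sets:
SE (methods 1·2): 0.64 vs {0.63, 0.47, 0.24, 0.26} → pass.
SE (methods 1·3): 0.57 vs {0.54, 0.46, 0.19, 0.21} → pass.
SE (methods 2·3): 0.71 vs {0.66, 0.65, 0.26, 0.25} → pass.
AM (methods 1·2): 0.56 vs {0.47, 0.63, 0.17, 0.20} → fail.
AM (methods 1·3): 0.54 vs {0.46, 0.54, 0.22, 0.27} → fail.
AM (methods 2·3): 0.78 vs {0.65, 0.66, 0.32, 0.28} → pass.
ER (methods 1·2): 0.37 vs {0.26, 0.24, 0.20, 0.17} → pass.
ER (methods 1·3): 0.33 vs {0.21, 0.19, 0.27, 0.22} → pass.
ER (methods 2·3): 0.49 vs {0.25, 0.26, 0.28, 0.32} → pass.
2 of 9 fail.

2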